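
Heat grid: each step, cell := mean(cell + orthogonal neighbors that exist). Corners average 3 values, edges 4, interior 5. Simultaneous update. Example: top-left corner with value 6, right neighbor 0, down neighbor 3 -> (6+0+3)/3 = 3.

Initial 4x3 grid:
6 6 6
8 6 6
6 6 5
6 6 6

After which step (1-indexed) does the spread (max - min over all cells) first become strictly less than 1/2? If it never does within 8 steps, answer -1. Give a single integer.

Step 1: max=20/3, min=17/3, spread=1
Step 2: max=391/60, min=689/120, spread=31/40
Step 3: max=3451/540, min=6269/1080, spread=211/360
Step 4: max=50909/8100, min=191051/32400, spread=839/2160
  -> spread < 1/2 first at step 4
Step 5: max=6079667/972000, min=5757887/972000, spread=5363/16200
Step 6: max=45261821/7290000, min=174007859/29160000, spread=93859/388800
Step 7: max=2705523139/437400000, min=10479438331/1749600000, spread=4568723/23328000
Step 8: max=323439295627/52488000000, min=631152124379/104976000000, spread=8387449/55987200

Answer: 4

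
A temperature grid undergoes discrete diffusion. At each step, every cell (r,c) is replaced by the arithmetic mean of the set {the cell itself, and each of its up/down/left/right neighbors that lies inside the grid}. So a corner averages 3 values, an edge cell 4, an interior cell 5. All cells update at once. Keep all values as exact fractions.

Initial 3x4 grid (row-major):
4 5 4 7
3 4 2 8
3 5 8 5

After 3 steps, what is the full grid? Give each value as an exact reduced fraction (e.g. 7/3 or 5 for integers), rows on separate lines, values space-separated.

Answer: 2831/720 699/160 7003/1440 11897/2160
5783/1440 1027/240 6187/1200 7951/1440
4379/1080 1649/360 411/80 2087/360

Derivation:
After step 1:
  4 17/4 9/2 19/3
  7/2 19/5 26/5 11/2
  11/3 5 5 7
After step 2:
  47/12 331/80 1217/240 49/9
  449/120 87/20 24/5 721/120
  73/18 131/30 111/20 35/6
After step 3:
  2831/720 699/160 7003/1440 11897/2160
  5783/1440 1027/240 6187/1200 7951/1440
  4379/1080 1649/360 411/80 2087/360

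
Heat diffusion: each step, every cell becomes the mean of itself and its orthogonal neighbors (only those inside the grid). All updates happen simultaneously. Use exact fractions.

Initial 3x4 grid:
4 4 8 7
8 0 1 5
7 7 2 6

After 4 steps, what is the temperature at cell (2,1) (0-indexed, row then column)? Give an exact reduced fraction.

Answer: 502387/108000

Derivation:
Step 1: cell (2,1) = 4
Step 2: cell (2,1) = 29/6
Step 3: cell (2,1) = 16261/3600
Step 4: cell (2,1) = 502387/108000
Full grid after step 4:
  614449/129600 126253/27000 249961/54000 622349/129600
  4212061/864000 1638479/360000 181131/40000 1317347/288000
  628549/129600 502387/108000 471547/108000 576049/129600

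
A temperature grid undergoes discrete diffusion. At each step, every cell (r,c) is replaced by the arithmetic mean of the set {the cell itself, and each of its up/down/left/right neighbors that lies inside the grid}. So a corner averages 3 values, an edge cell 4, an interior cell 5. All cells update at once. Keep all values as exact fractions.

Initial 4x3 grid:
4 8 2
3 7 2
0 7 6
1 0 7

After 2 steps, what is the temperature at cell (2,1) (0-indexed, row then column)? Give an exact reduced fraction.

Answer: 107/25

Derivation:
Step 1: cell (2,1) = 4
Step 2: cell (2,1) = 107/25
Full grid after step 2:
  55/12 393/80 9/2
  333/80 112/25 383/80
  127/48 107/25 217/48
  41/18 149/48 163/36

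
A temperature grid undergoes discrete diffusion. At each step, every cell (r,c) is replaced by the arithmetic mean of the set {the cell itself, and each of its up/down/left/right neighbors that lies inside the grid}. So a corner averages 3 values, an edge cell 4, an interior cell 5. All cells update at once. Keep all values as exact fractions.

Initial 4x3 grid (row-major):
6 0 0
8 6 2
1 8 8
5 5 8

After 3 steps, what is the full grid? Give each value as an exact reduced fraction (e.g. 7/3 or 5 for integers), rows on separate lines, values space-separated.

After step 1:
  14/3 3 2/3
  21/4 24/5 4
  11/2 28/5 13/2
  11/3 13/2 7
After step 2:
  155/36 197/60 23/9
  1213/240 453/100 479/120
  1201/240 289/50 231/40
  47/9 683/120 20/3
After step 3:
  9103/2160 13207/3600 3539/1080
  34009/7200 27167/6000 15167/3600
  37909/7200 32137/6000 833/150
  11461/2160 42049/7200 272/45

Answer: 9103/2160 13207/3600 3539/1080
34009/7200 27167/6000 15167/3600
37909/7200 32137/6000 833/150
11461/2160 42049/7200 272/45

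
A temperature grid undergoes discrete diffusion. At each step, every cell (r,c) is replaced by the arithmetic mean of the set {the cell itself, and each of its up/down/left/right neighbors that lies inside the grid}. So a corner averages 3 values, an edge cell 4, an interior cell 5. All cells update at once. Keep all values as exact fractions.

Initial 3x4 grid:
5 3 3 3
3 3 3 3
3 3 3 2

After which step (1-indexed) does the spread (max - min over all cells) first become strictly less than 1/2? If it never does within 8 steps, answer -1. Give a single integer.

Step 1: max=11/3, min=8/3, spread=1
Step 2: max=32/9, min=49/18, spread=5/6
Step 3: max=365/108, min=607/216, spread=41/72
Step 4: max=43097/12960, min=73543/25920, spread=4217/8640
  -> spread < 1/2 first at step 4
Step 5: max=2533417/777600, min=4490579/1555200, spread=38417/103680
Step 6: max=150326783/46656000, min=272101501/93312000, spread=1903471/6220800
Step 7: max=8924057257/2799360000, min=16495218239/5598720000, spread=18038617/74649600
Step 8: max=531568622963/167961600000, min=996838856701/335923200000, spread=883978523/4478976000

Answer: 4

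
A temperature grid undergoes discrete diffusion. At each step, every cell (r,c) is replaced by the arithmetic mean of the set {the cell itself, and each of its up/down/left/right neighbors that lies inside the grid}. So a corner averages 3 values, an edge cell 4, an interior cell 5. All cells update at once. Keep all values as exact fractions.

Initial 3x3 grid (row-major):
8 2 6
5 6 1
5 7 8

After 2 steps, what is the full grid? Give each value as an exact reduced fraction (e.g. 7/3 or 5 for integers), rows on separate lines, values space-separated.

After step 1:
  5 11/2 3
  6 21/5 21/4
  17/3 13/2 16/3
After step 2:
  11/2 177/40 55/12
  313/60 549/100 1067/240
  109/18 217/40 205/36

Answer: 11/2 177/40 55/12
313/60 549/100 1067/240
109/18 217/40 205/36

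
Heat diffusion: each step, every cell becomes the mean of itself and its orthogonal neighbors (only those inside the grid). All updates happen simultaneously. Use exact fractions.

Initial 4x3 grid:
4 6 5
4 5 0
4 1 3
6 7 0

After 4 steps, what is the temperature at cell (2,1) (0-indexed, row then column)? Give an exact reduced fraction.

Answer: 17597/5000

Derivation:
Step 1: cell (2,1) = 4
Step 2: cell (2,1) = 309/100
Step 3: cell (2,1) = 7387/2000
Step 4: cell (2,1) = 17597/5000
Full grid after step 4:
  68353/16200 210971/54000 241837/64800
  216181/54000 687017/180000 726349/216000
  13636/3375 17597/5000 709829/216000
  254017/64800 529901/144000 51773/16200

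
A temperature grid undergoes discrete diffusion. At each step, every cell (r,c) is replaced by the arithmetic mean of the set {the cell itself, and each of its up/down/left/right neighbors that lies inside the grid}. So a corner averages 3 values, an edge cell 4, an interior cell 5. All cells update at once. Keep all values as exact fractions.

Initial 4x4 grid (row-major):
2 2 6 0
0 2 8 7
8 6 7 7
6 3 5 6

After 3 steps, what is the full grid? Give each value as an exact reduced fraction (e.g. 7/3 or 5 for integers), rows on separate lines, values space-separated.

After step 1:
  4/3 3 4 13/3
  3 18/5 6 11/2
  5 26/5 33/5 27/4
  17/3 5 21/4 6
After step 2:
  22/9 179/60 13/3 83/18
  97/30 104/25 257/50 271/48
  283/60 127/25 149/25 497/80
  47/9 1267/240 457/80 6
After step 3:
  1559/540 12529/3600 15361/3600 2101/432
  13099/3600 6179/1500 30287/6000 38897/7200
  16427/3600 6047/1200 5621/1000 14291/2400
  10957/2160 38329/7200 13771/2400 239/40

Answer: 1559/540 12529/3600 15361/3600 2101/432
13099/3600 6179/1500 30287/6000 38897/7200
16427/3600 6047/1200 5621/1000 14291/2400
10957/2160 38329/7200 13771/2400 239/40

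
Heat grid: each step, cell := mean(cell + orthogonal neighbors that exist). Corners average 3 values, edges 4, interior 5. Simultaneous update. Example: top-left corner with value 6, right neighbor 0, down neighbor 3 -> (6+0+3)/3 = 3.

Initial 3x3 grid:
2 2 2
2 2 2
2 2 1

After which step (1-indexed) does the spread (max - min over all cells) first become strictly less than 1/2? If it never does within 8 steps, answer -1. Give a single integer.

Step 1: max=2, min=5/3, spread=1/3
  -> spread < 1/2 first at step 1
Step 2: max=2, min=31/18, spread=5/18
Step 3: max=2, min=391/216, spread=41/216
Step 4: max=709/360, min=23789/12960, spread=347/2592
Step 5: max=7043/3600, min=1448263/777600, spread=2921/31104
Step 6: max=838517/432000, min=87483461/46656000, spread=24611/373248
Step 7: max=18783259/9720000, min=5279997967/2799360000, spread=207329/4478976
Step 8: max=997998401/518400000, min=317893247549/167961600000, spread=1746635/53747712

Answer: 1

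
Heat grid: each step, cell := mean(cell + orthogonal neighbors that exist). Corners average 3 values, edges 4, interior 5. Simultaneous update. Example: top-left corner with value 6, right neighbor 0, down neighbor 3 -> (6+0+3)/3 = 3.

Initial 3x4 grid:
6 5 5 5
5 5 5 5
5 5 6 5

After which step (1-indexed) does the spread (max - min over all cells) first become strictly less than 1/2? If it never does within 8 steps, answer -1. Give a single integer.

Answer: 1

Derivation:
Step 1: max=16/3, min=5, spread=1/3
  -> spread < 1/2 first at step 1
Step 2: max=95/18, min=5, spread=5/18
Step 3: max=5611/1080, min=3659/720, spread=49/432
Step 4: max=672469/129600, min=109969/21600, spread=2531/25920
Step 5: max=268313089/51840000, min=1105391/216000, spread=3019249/51840000
Step 6: max=268076711/51840000, min=99599051/19440000, spread=297509/6220800
Step 7: max=964276799209/186624000000, min=1496685521/291600000, spread=6398065769/186624000000
Step 8: max=2892097464773/559872000000, min=59909378951/11664000000, spread=131578201/4478976000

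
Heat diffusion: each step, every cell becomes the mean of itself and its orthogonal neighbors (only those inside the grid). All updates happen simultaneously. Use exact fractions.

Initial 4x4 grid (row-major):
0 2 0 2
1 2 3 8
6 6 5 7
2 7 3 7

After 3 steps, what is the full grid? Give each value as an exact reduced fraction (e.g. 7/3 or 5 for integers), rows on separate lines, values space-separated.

After step 1:
  1 1 7/4 10/3
  9/4 14/5 18/5 5
  15/4 26/5 24/5 27/4
  5 9/2 11/2 17/3
After step 2:
  17/12 131/80 581/240 121/36
  49/20 297/100 359/100 1121/240
  81/20 421/100 517/100 1333/240
  53/12 101/20 307/60 215/36
After step 3:
  1321/720 1689/800 19817/7200 3763/1080
  1633/600 5943/2000 11293/3000 30917/7200
  2269/600 429/100 28369/6000 38461/7200
  811/180 2819/600 9589/1800 11983/2160

Answer: 1321/720 1689/800 19817/7200 3763/1080
1633/600 5943/2000 11293/3000 30917/7200
2269/600 429/100 28369/6000 38461/7200
811/180 2819/600 9589/1800 11983/2160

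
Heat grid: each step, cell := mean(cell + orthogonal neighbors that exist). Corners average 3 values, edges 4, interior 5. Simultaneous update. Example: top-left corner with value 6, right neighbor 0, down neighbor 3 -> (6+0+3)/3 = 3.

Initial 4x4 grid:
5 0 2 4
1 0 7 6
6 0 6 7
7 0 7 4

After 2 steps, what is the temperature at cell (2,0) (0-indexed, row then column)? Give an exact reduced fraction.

Step 1: cell (2,0) = 7/2
Step 2: cell (2,0) = 397/120
Full grid after step 2:
  9/4 43/20 33/10 53/12
  101/40 259/100 409/100 399/80
  397/120 82/25 22/5 463/80
  34/9 869/240 383/80 16/3

Answer: 397/120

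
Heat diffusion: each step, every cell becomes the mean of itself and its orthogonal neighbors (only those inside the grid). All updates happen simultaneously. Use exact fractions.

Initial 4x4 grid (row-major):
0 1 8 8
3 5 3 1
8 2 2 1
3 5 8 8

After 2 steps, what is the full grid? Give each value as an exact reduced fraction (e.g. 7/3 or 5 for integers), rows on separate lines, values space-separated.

After step 1:
  4/3 7/2 5 17/3
  4 14/5 19/5 13/4
  4 22/5 16/5 3
  16/3 9/2 23/4 17/3
After step 2:
  53/18 379/120 539/120 167/36
  91/30 37/10 361/100 943/240
  133/30 189/50 403/100 907/240
  83/18 1199/240 1147/240 173/36

Answer: 53/18 379/120 539/120 167/36
91/30 37/10 361/100 943/240
133/30 189/50 403/100 907/240
83/18 1199/240 1147/240 173/36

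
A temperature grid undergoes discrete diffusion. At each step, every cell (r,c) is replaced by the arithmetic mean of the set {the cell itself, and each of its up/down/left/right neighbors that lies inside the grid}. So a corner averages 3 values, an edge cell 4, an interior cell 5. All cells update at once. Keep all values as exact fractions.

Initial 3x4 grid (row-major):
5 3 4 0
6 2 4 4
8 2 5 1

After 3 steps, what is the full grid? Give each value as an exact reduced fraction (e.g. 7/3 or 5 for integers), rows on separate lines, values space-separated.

Answer: 4577/1080 27487/7200 22237/7200 3149/1080
21743/4800 7727/2000 6747/2000 13763/4800
4897/1080 29837/7200 24287/7200 3409/1080

Derivation:
After step 1:
  14/3 7/2 11/4 8/3
  21/4 17/5 19/5 9/4
  16/3 17/4 3 10/3
After step 2:
  161/36 859/240 763/240 23/9
  373/80 101/25 76/25 241/80
  89/18 959/240 863/240 103/36
After step 3:
  4577/1080 27487/7200 22237/7200 3149/1080
  21743/4800 7727/2000 6747/2000 13763/4800
  4897/1080 29837/7200 24287/7200 3409/1080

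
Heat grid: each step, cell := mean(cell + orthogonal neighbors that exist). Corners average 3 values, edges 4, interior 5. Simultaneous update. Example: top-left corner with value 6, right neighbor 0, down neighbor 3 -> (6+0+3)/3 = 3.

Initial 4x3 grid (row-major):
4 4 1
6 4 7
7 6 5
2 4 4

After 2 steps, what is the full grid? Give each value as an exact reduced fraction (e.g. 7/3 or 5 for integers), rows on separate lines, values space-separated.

Answer: 79/18 1039/240 23/6
617/120 467/100 383/80
601/120 507/100 1157/240
163/36 67/15 83/18

Derivation:
After step 1:
  14/3 13/4 4
  21/4 27/5 17/4
  21/4 26/5 11/2
  13/3 4 13/3
After step 2:
  79/18 1039/240 23/6
  617/120 467/100 383/80
  601/120 507/100 1157/240
  163/36 67/15 83/18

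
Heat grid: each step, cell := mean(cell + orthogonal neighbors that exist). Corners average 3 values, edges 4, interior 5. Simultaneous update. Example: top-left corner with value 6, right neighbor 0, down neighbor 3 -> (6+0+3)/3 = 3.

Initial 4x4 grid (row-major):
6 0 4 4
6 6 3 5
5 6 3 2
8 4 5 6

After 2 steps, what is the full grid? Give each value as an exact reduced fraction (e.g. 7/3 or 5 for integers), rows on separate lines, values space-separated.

Answer: 55/12 299/80 917/240 127/36
101/20 459/100 369/100 481/120
337/60 124/25 213/50 469/120
53/9 1243/240 1103/240 77/18

Derivation:
After step 1:
  4 4 11/4 13/3
  23/4 21/5 21/5 7/2
  25/4 24/5 19/5 4
  17/3 23/4 9/2 13/3
After step 2:
  55/12 299/80 917/240 127/36
  101/20 459/100 369/100 481/120
  337/60 124/25 213/50 469/120
  53/9 1243/240 1103/240 77/18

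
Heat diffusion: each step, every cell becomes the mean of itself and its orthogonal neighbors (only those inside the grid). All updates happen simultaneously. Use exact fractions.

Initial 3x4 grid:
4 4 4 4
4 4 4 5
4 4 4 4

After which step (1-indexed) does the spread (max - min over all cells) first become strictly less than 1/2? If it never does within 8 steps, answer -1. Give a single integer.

Answer: 1

Derivation:
Step 1: max=13/3, min=4, spread=1/3
  -> spread < 1/2 first at step 1
Step 2: max=1027/240, min=4, spread=67/240
Step 3: max=9077/2160, min=4, spread=437/2160
Step 4: max=3613531/864000, min=4009/1000, spread=29951/172800
Step 5: max=32319821/7776000, min=13579/3375, spread=206761/1555200
Step 6: max=12897795571/3110400000, min=21765671/5400000, spread=14430763/124416000
Step 7: max=771603741689/186624000000, min=1745652727/432000000, spread=139854109/1492992000
Step 8: max=46212231890251/11197440000000, min=157371228977/38880000000, spread=7114543559/89579520000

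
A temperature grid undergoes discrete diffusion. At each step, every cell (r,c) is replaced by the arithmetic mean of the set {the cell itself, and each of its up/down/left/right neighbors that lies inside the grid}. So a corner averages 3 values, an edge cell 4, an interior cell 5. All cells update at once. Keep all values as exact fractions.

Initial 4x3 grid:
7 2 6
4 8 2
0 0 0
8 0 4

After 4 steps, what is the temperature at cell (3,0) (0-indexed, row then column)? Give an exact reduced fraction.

Step 1: cell (3,0) = 8/3
Step 2: cell (3,0) = 26/9
Step 3: cell (3,0) = 5791/2160
Step 4: cell (3,0) = 174643/64800
Full grid after step 4:
  541891/129600 3442669/864000 497041/129600
  794771/216000 1277921/360000 43931/13500
  666811/216000 55847/20000 70867/27000
  174643/64800 176867/72000 36767/16200

Answer: 174643/64800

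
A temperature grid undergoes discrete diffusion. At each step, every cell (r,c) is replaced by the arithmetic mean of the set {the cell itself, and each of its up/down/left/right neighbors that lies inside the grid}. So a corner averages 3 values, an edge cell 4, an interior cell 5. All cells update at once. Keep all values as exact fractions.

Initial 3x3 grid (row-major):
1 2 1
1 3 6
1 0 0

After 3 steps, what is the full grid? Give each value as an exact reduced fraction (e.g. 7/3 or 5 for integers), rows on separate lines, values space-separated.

After step 1:
  4/3 7/4 3
  3/2 12/5 5/2
  2/3 1 2
After step 2:
  55/36 509/240 29/12
  59/40 183/100 99/40
  19/18 91/60 11/6
After step 3:
  3689/2160 28423/14400 187/80
  3533/2400 3767/2000 1711/800
  1457/1080 1403/900 233/120

Answer: 3689/2160 28423/14400 187/80
3533/2400 3767/2000 1711/800
1457/1080 1403/900 233/120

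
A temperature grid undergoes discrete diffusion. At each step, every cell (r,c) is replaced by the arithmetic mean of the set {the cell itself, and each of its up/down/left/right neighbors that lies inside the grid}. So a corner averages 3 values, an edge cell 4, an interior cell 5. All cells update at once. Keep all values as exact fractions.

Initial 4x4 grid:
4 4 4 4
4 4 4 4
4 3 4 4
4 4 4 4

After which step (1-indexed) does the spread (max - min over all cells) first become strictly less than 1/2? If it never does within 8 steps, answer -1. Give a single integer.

Answer: 1

Derivation:
Step 1: max=4, min=15/4, spread=1/4
  -> spread < 1/2 first at step 1
Step 2: max=4, min=189/50, spread=11/50
Step 3: max=4, min=9233/2400, spread=367/2400
Step 4: max=2387/600, min=41629/10800, spread=1337/10800
Step 5: max=71531/18000, min=1254331/324000, spread=33227/324000
Step 6: max=427951/108000, min=37665673/9720000, spread=849917/9720000
Step 7: max=6411467/1620000, min=1132685653/291600000, spread=21378407/291600000
Step 8: max=1920311657/486000000, min=34025537629/8748000000, spread=540072197/8748000000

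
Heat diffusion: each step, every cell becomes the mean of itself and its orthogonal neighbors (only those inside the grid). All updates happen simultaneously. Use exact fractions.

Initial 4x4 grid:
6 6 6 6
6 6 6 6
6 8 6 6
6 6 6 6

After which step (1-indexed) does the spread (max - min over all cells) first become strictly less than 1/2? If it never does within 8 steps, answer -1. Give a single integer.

Answer: 2

Derivation:
Step 1: max=13/2, min=6, spread=1/2
Step 2: max=161/25, min=6, spread=11/25
  -> spread < 1/2 first at step 2
Step 3: max=7567/1200, min=6, spread=367/1200
Step 4: max=33971/5400, min=1813/300, spread=1337/5400
Step 5: max=1013669/162000, min=54469/9000, spread=33227/162000
Step 6: max=30374327/4860000, min=328049/54000, spread=849917/4860000
Step 7: max=908514347/145800000, min=4928533/810000, spread=21378407/145800000
Step 8: max=27210462371/4374000000, min=1481688343/243000000, spread=540072197/4374000000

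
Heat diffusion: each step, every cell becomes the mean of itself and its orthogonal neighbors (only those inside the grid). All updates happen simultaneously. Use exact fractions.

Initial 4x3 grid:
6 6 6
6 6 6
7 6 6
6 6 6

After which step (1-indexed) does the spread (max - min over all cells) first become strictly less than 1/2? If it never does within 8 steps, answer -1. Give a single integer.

Answer: 1

Derivation:
Step 1: max=19/3, min=6, spread=1/3
  -> spread < 1/2 first at step 1
Step 2: max=751/120, min=6, spread=31/120
Step 3: max=6691/1080, min=6, spread=211/1080
Step 4: max=664897/108000, min=10847/1800, spread=14077/108000
Step 5: max=5972407/972000, min=651683/108000, spread=5363/48600
Step 6: max=178700809/29160000, min=362869/60000, spread=93859/1166400
Step 7: max=10707874481/1749600000, min=588536467/97200000, spread=4568723/69984000
Step 8: max=641636435629/104976000000, min=17677618889/2916000000, spread=8387449/167961600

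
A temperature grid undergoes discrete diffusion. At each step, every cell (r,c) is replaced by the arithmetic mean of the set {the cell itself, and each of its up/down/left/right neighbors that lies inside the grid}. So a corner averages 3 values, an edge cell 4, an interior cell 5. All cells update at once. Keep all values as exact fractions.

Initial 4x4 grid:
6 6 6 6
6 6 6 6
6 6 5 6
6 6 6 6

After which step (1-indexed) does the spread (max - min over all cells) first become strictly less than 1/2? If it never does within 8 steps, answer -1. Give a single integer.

Answer: 1

Derivation:
Step 1: max=6, min=23/4, spread=1/4
  -> spread < 1/2 first at step 1
Step 2: max=6, min=289/50, spread=11/50
Step 3: max=6, min=14033/2400, spread=367/2400
Step 4: max=3587/600, min=63229/10800, spread=1337/10800
Step 5: max=107531/18000, min=1902331/324000, spread=33227/324000
Step 6: max=643951/108000, min=57105673/9720000, spread=849917/9720000
Step 7: max=9651467/1620000, min=1715885653/291600000, spread=21378407/291600000
Step 8: max=2892311657/486000000, min=51521537629/8748000000, spread=540072197/8748000000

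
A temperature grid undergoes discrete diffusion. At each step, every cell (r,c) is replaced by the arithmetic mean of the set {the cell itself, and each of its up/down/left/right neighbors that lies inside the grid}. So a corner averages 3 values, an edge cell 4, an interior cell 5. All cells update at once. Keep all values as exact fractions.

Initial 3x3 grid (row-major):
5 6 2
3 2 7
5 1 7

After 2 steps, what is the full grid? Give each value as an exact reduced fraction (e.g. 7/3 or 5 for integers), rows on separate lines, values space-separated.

Answer: 73/18 1033/240 53/12
913/240 391/100 183/40
7/2 311/80 53/12

Derivation:
After step 1:
  14/3 15/4 5
  15/4 19/5 9/2
  3 15/4 5
After step 2:
  73/18 1033/240 53/12
  913/240 391/100 183/40
  7/2 311/80 53/12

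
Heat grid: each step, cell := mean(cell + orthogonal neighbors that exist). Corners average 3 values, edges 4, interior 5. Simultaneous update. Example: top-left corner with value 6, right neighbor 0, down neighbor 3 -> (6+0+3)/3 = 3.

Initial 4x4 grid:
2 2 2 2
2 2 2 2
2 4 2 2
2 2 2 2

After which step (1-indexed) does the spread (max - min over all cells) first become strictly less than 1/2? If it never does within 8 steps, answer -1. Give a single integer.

Answer: 2

Derivation:
Step 1: max=5/2, min=2, spread=1/2
Step 2: max=61/25, min=2, spread=11/25
  -> spread < 1/2 first at step 2
Step 3: max=2767/1200, min=2, spread=367/1200
Step 4: max=12371/5400, min=613/300, spread=1337/5400
Step 5: max=365669/162000, min=18469/9000, spread=33227/162000
Step 6: max=10934327/4860000, min=112049/54000, spread=849917/4860000
Step 7: max=325314347/145800000, min=1688533/810000, spread=21378407/145800000
Step 8: max=9714462371/4374000000, min=509688343/243000000, spread=540072197/4374000000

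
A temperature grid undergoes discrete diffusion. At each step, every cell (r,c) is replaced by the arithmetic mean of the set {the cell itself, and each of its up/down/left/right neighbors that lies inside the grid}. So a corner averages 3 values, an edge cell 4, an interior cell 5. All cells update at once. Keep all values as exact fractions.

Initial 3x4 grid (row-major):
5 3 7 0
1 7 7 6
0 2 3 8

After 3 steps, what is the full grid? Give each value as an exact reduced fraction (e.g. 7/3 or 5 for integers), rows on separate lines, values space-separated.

After step 1:
  3 11/2 17/4 13/3
  13/4 4 6 21/4
  1 3 5 17/3
After step 2:
  47/12 67/16 241/48 83/18
  45/16 87/20 49/10 85/16
  29/12 13/4 59/12 191/36
After step 3:
  131/36 699/160 6739/1440 269/54
  3239/960 39/10 49/10 4831/960
  407/144 56/15 3307/720 2237/432

Answer: 131/36 699/160 6739/1440 269/54
3239/960 39/10 49/10 4831/960
407/144 56/15 3307/720 2237/432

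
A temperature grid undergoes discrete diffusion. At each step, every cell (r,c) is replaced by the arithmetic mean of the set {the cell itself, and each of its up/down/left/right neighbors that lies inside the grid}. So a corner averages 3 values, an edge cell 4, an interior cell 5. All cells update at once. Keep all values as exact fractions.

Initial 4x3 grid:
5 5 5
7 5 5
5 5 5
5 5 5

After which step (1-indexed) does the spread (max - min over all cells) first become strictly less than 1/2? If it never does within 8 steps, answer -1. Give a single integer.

Step 1: max=17/3, min=5, spread=2/3
Step 2: max=331/60, min=5, spread=31/60
Step 3: max=2911/540, min=5, spread=211/540
  -> spread < 1/2 first at step 3
Step 4: max=286897/54000, min=4547/900, spread=14077/54000
Step 5: max=2570407/486000, min=273683/54000, spread=5363/24300
Step 6: max=76640809/14580000, min=152869/30000, spread=93859/583200
Step 7: max=4584274481/874800000, min=248336467/48600000, spread=4568723/34992000
Step 8: max=274220435629/52488000000, min=7471618889/1458000000, spread=8387449/83980800

Answer: 3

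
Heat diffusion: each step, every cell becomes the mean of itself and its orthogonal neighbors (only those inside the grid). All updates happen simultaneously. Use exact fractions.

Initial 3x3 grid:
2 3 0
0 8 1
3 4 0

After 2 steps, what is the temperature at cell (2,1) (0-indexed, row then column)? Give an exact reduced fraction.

Answer: 219/80

Derivation:
Step 1: cell (2,1) = 15/4
Step 2: cell (2,1) = 219/80
Full grid after step 2:
  49/18 189/80 41/18
  209/80 157/50 169/80
  28/9 219/80 23/9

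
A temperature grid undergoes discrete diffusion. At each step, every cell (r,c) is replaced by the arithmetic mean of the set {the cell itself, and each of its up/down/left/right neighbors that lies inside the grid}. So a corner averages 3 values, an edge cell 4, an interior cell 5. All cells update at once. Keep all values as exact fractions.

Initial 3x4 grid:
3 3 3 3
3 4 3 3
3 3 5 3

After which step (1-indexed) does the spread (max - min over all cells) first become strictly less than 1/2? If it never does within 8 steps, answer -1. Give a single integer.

Step 1: max=15/4, min=3, spread=3/4
Step 2: max=871/240, min=3, spread=151/240
Step 3: max=7441/2160, min=1127/360, spread=679/2160
  -> spread < 1/2 first at step 3
Step 4: max=737341/216000, min=68861/21600, spread=48731/216000
Step 5: max=3267923/972000, min=8310883/2592000, spread=242147/1555200
Step 6: max=324788747/97200000, min=209454073/64800000, spread=848611/7776000
Step 7: max=23266368781/6998400000, min=30249580783/9331200000, spread=92669311/1119744000
Step 8: max=1390714014779/419904000000, min=1821733729997/559872000000, spread=781238953/13436928000

Answer: 3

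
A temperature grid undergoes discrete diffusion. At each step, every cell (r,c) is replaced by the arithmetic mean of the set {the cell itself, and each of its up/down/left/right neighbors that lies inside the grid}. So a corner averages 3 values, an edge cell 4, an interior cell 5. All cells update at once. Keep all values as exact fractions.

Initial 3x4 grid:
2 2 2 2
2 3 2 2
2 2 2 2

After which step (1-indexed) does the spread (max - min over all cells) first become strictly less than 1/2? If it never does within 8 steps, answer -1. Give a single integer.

Step 1: max=9/4, min=2, spread=1/4
  -> spread < 1/2 first at step 1
Step 2: max=223/100, min=2, spread=23/100
Step 3: max=10411/4800, min=813/400, spread=131/960
Step 4: max=92951/43200, min=14791/7200, spread=841/8640
Step 5: max=37102051/17280000, min=2973373/1440000, spread=56863/691200
Step 6: max=332574341/155520000, min=26909543/12960000, spread=386393/6220800
Step 7: max=132809723131/62208000000, min=10788358813/5184000000, spread=26795339/497664000
Step 8: max=7948775714129/3732480000000, min=649166149667/311040000000, spread=254051069/5971968000

Answer: 1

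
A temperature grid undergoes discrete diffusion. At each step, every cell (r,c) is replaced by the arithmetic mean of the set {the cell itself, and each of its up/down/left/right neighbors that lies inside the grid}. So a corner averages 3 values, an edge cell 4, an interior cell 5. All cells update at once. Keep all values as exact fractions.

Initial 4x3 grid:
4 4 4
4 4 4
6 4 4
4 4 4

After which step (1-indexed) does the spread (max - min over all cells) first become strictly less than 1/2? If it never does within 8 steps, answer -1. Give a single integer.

Answer: 3

Derivation:
Step 1: max=14/3, min=4, spread=2/3
Step 2: max=271/60, min=4, spread=31/60
Step 3: max=2371/540, min=4, spread=211/540
  -> spread < 1/2 first at step 3
Step 4: max=232897/54000, min=3647/900, spread=14077/54000
Step 5: max=2084407/486000, min=219683/54000, spread=5363/24300
Step 6: max=62060809/14580000, min=122869/30000, spread=93859/583200
Step 7: max=3709474481/874800000, min=199736467/48600000, spread=4568723/34992000
Step 8: max=221732435629/52488000000, min=6013618889/1458000000, spread=8387449/83980800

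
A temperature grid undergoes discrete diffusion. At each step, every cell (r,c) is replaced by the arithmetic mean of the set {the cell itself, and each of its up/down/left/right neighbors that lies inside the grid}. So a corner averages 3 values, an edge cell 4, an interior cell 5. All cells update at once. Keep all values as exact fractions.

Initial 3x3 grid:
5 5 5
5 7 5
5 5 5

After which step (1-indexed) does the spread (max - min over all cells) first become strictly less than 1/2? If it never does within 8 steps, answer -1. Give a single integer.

Answer: 2

Derivation:
Step 1: max=11/2, min=5, spread=1/2
Step 2: max=137/25, min=209/40, spread=51/200
  -> spread < 1/2 first at step 2
Step 3: max=12823/2400, min=947/180, spread=589/7200
Step 4: max=79943/15000, min=761081/144000, spread=31859/720000
Step 5: max=45891607/8640000, min=4764721/900000, spread=751427/43200000
Step 6: max=286634687/54000000, min=2747063129/518400000, spread=23149331/2592000000
Step 7: max=165002654263/31104000000, min=17174931889/3240000000, spread=616540643/155520000000
Step 8: max=1031112453983/194400000000, min=9895132008761/1866240000000, spread=17737747379/9331200000000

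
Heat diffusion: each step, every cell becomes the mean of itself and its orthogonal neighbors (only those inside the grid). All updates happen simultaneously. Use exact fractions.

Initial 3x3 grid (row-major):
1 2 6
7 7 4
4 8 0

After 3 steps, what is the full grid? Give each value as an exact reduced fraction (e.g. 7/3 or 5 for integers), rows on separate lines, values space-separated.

After step 1:
  10/3 4 4
  19/4 28/5 17/4
  19/3 19/4 4
After step 2:
  145/36 127/30 49/12
  1201/240 467/100 357/80
  95/18 1241/240 13/3
After step 3:
  9551/2160 15313/3600 3067/720
  68327/14400 28249/6000 21059/4800
  5563/1080 70027/14400 419/90

Answer: 9551/2160 15313/3600 3067/720
68327/14400 28249/6000 21059/4800
5563/1080 70027/14400 419/90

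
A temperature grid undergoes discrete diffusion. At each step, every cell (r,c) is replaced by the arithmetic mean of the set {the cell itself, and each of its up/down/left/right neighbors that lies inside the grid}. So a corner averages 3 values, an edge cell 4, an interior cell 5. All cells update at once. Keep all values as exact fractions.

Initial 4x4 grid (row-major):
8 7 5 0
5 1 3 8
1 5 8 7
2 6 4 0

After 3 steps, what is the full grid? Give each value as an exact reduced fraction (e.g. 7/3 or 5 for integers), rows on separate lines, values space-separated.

After step 1:
  20/3 21/4 15/4 13/3
  15/4 21/5 5 9/2
  13/4 21/5 27/5 23/4
  3 17/4 9/2 11/3
After step 2:
  47/9 149/30 55/12 151/36
  67/15 112/25 457/100 235/48
  71/20 213/50 497/100 1159/240
  7/2 319/80 1069/240 167/36
After step 3:
  1319/270 17327/3600 16483/3600 1969/432
  15947/3600 6823/1500 28199/6000 33281/7200
  4733/1200 8499/2000 277/60 34801/7200
  883/240 9721/2400 32491/7200 1253/270

Answer: 1319/270 17327/3600 16483/3600 1969/432
15947/3600 6823/1500 28199/6000 33281/7200
4733/1200 8499/2000 277/60 34801/7200
883/240 9721/2400 32491/7200 1253/270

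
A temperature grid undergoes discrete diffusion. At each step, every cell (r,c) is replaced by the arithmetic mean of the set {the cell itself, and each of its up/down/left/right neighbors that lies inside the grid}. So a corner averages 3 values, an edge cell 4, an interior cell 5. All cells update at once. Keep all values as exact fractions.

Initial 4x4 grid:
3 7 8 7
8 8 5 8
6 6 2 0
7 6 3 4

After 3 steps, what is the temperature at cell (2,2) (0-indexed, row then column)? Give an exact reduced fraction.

Answer: 27377/6000

Derivation:
Step 1: cell (2,2) = 16/5
Step 2: cell (2,2) = 89/20
Step 3: cell (2,2) = 27377/6000
Full grid after step 3:
  1537/240 15487/2400 45637/7200 13567/2160
  7561/1200 12157/2000 34417/6000 9523/1800
  22003/3600 33383/6000 27377/6000 1507/360
  12761/2160 37361/7200 5989/1440 7487/2160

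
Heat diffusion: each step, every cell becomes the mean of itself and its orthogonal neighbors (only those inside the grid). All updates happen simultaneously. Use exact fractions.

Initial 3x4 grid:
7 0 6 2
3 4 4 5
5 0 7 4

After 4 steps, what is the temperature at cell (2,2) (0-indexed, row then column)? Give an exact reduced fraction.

Answer: 891833/216000

Derivation:
Step 1: cell (2,2) = 15/4
Step 2: cell (2,2) = 1097/240
Step 3: cell (2,2) = 28049/7200
Step 4: cell (2,2) = 891833/216000
Full grid after step 4:
  484663/129600 784433/216000 861833/216000 514063/129600
  1020379/288000 462541/120000 1388123/360000 3661237/864000
  479963/129600 790933/216000 891833/216000 537763/129600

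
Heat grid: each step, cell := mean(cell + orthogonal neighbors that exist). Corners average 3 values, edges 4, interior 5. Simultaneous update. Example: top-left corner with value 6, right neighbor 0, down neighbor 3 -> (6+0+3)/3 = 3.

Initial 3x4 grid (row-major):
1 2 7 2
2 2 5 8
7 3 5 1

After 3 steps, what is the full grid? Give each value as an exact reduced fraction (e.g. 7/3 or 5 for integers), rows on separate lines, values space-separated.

Answer: 373/135 6133/1800 14291/3600 2521/540
1447/450 20401/6000 25841/6000 1967/450
2461/720 9319/2400 28957/7200 9679/2160

Derivation:
After step 1:
  5/3 3 4 17/3
  3 14/5 27/5 4
  4 17/4 7/2 14/3
After step 2:
  23/9 43/15 271/60 41/9
  43/15 369/100 197/50 74/15
  15/4 291/80 1069/240 73/18
After step 3:
  373/135 6133/1800 14291/3600 2521/540
  1447/450 20401/6000 25841/6000 1967/450
  2461/720 9319/2400 28957/7200 9679/2160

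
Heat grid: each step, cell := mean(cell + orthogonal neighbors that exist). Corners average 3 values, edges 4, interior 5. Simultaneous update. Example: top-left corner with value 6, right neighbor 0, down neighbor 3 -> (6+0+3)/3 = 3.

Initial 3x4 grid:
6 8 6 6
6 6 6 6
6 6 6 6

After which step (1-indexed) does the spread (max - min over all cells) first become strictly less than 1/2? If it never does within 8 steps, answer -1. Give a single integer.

Answer: 3

Derivation:
Step 1: max=20/3, min=6, spread=2/3
Step 2: max=391/60, min=6, spread=31/60
Step 3: max=3451/540, min=6, spread=211/540
  -> spread < 1/2 first at step 3
Step 4: max=340897/54000, min=5447/900, spread=14077/54000
Step 5: max=3056407/486000, min=327683/54000, spread=5363/24300
Step 6: max=91220809/14580000, min=182869/30000, spread=93859/583200
Step 7: max=5459074481/874800000, min=296936467/48600000, spread=4568723/34992000
Step 8: max=326708435629/52488000000, min=8929618889/1458000000, spread=8387449/83980800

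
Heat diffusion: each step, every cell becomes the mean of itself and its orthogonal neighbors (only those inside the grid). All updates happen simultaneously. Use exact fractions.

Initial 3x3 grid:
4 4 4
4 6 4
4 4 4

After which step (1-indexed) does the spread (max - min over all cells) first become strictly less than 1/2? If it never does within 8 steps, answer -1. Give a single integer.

Step 1: max=9/2, min=4, spread=1/2
Step 2: max=112/25, min=169/40, spread=51/200
  -> spread < 1/2 first at step 2
Step 3: max=10423/2400, min=767/180, spread=589/7200
Step 4: max=64943/15000, min=617081/144000, spread=31859/720000
Step 5: max=37251607/8640000, min=3864721/900000, spread=751427/43200000
Step 6: max=232634687/54000000, min=2228663129/518400000, spread=23149331/2592000000
Step 7: max=133898654263/31104000000, min=13934931889/3240000000, spread=616540643/155520000000
Step 8: max=836712453983/194400000000, min=8028892008761/1866240000000, spread=17737747379/9331200000000

Answer: 2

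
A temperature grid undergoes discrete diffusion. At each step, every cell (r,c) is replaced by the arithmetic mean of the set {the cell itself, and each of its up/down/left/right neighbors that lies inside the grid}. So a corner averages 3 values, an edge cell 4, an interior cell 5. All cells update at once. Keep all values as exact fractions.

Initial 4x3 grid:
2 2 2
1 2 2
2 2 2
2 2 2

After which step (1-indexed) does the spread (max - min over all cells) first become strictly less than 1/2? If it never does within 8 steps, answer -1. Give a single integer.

Step 1: max=2, min=5/3, spread=1/3
  -> spread < 1/2 first at step 1
Step 2: max=2, min=209/120, spread=31/120
Step 3: max=2, min=1949/1080, spread=211/1080
Step 4: max=3553/1800, min=199103/108000, spread=14077/108000
Step 5: max=212317/108000, min=1803593/972000, spread=5363/48600
Step 6: max=117131/60000, min=54579191/29160000, spread=93859/1166400
Step 7: max=189063533/97200000, min=3288925519/1749600000, spread=4568723/69984000
Step 8: max=5650381111/2916000000, min=198171564371/104976000000, spread=8387449/167961600

Answer: 1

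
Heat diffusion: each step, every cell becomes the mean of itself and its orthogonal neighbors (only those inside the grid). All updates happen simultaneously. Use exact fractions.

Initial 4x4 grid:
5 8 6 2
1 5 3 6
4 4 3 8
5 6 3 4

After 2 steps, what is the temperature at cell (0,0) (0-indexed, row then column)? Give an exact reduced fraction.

Step 1: cell (0,0) = 14/3
Step 2: cell (0,0) = 173/36
Full grid after step 2:
  173/36 1177/240 1201/240 85/18
  967/240 459/100 9/2 289/60
  333/80 104/25 449/100 24/5
  13/3 179/40 177/40 19/4

Answer: 173/36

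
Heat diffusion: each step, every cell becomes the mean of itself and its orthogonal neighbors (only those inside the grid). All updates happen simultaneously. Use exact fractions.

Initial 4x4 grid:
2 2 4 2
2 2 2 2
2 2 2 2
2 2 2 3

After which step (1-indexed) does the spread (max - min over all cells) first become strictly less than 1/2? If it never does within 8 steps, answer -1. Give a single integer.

Step 1: max=8/3, min=2, spread=2/3
Step 2: max=151/60, min=2, spread=31/60
Step 3: max=5209/2160, min=2, spread=889/2160
  -> spread < 1/2 first at step 3
Step 4: max=151339/64800, min=583/288, spread=5041/16200
Step 5: max=4507777/1944000, min=147679/72000, spread=130111/486000
Step 6: max=133352503/58320000, min=13369931/6480000, spread=3255781/14580000
Step 7: max=3971764849/1749600000, min=80940521/38880000, spread=82360351/437400000
Step 8: max=118210123639/52488000000, min=90462397/43200000, spread=2074577821/13122000000

Answer: 3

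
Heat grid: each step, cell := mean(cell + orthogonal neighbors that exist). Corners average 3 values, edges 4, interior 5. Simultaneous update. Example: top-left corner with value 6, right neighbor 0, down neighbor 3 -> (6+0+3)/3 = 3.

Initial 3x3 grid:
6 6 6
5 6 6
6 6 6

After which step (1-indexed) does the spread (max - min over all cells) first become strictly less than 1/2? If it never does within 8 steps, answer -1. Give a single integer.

Step 1: max=6, min=17/3, spread=1/3
  -> spread < 1/2 first at step 1
Step 2: max=6, min=1373/240, spread=67/240
Step 3: max=1193/200, min=12523/2160, spread=1807/10800
Step 4: max=32039/5400, min=5026037/864000, spread=33401/288000
Step 5: max=3196609/540000, min=45426067/7776000, spread=3025513/38880000
Step 6: max=170044051/28800000, min=18197473133/3110400000, spread=53531/995328
Step 7: max=45864883949/7776000000, min=1093711074151/186624000000, spread=450953/11943936
Step 8: max=5497711389481/933120000000, min=65675736439397/11197440000000, spread=3799043/143327232

Answer: 1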